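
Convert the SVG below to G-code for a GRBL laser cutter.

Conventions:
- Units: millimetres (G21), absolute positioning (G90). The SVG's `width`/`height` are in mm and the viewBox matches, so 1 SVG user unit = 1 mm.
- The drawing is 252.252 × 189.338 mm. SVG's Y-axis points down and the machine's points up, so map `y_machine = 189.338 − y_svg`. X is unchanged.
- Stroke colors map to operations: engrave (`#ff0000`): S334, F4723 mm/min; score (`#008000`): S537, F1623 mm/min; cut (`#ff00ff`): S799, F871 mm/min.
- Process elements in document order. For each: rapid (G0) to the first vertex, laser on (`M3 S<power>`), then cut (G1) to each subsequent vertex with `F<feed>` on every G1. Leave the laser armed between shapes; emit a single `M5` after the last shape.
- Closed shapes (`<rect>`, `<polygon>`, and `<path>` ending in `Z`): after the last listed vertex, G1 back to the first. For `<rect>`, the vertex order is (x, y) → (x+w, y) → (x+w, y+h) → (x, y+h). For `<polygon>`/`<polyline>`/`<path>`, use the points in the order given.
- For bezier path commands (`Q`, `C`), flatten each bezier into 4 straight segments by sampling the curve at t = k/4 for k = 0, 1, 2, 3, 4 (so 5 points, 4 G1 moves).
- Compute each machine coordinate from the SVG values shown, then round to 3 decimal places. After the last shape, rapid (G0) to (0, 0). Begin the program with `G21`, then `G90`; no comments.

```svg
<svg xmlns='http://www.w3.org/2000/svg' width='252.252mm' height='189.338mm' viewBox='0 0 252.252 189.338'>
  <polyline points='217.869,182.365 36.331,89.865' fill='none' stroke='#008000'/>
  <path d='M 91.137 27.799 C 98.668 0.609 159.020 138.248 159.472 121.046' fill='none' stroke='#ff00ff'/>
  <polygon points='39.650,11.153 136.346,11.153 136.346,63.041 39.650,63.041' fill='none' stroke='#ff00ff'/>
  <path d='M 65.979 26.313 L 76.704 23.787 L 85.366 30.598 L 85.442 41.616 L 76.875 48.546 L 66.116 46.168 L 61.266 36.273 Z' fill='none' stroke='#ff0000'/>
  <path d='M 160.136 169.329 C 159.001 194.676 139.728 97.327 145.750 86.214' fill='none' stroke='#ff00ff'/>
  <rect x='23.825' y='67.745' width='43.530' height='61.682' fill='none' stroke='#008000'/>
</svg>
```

viewBox `0 0 252.252 189.338` with mm width/height → 1 unit = 1 mm. Flip: y_m = 189.338 − y_svg.

**Shape 1** — `<polyline>` line segment, stroke `#008000` → score (S537, F1623). Machine vertices: (217.869,6.973) → (36.331,99.473). Open path.

**Shape 2** — `<path>` cubic bezier, stroke `#ff00ff` → cut (S799, F871). Control points (SVG): P0=(91.137,27.799), P1=(98.668,0.609), P2=(159.020,138.248), P3=(159.472,121.046); sampled at t=k/4. Machine vertices: (91.137,161.539) → (104.928,156.021) → (127.959,118.661) → (149.663,79.428) → (159.472,68.292). Open path.

**Shape 3** — `<polygon>` rectangle, stroke `#ff00ff` → cut (S799, F871). Machine vertices: (39.650,178.185) → (136.346,178.185) → (136.346,126.297) → (39.650,126.297) → (39.650,178.185). Closed: final G1 returns to the first vertex.

**Shape 4** — `<path>` regular polygon, stroke `#ff0000` → engrave (S334, F4723). Machine vertices: (65.979,163.025) → (76.704,165.551) → (85.366,158.740) → (85.442,147.722) → (76.875,140.792) → (66.116,143.170) → (61.266,153.065) → (65.979,163.025). Closed: final G1 returns to the first vertex.

**Shape 5** — `<path>` cubic bezier, stroke `#ff00ff` → cut (S799, F871). Control points (SVG): P0=(160.136,169.329), P1=(159.001,194.676), P2=(139.728,97.327), P3=(145.750,86.214); sampled at t=k/4. Machine vertices: (160.136,20.009) → (156.563,20.740) → (150.259,47.894) → (145.298,81.885) → (145.750,103.124). Open path.

**Shape 6** — `<rect>` rectangle, stroke `#008000` → score (S537, F1623). Machine vertices: (23.825,121.593) → (67.355,121.593) → (67.355,59.911) → (23.825,59.911) → (23.825,121.593). Closed: final G1 returns to the first vertex.

G21
G90
G0 X217.869 Y6.973
M3 S537
G1 X36.331 Y99.473 F1623
G0 X91.137 Y161.539
M3 S799
G1 X104.928 Y156.021 F871
G1 X127.959 Y118.661 F871
G1 X149.663 Y79.428 F871
G1 X159.472 Y68.292 F871
G0 X39.650 Y178.185
M3 S799
G1 X136.346 Y178.185 F871
G1 X136.346 Y126.297 F871
G1 X39.650 Y126.297 F871
G1 X39.650 Y178.185 F871
G0 X65.979 Y163.025
M3 S334
G1 X76.704 Y165.551 F4723
G1 X85.366 Y158.740 F4723
G1 X85.442 Y147.722 F4723
G1 X76.875 Y140.792 F4723
G1 X66.116 Y143.170 F4723
G1 X61.266 Y153.065 F4723
G1 X65.979 Y163.025 F4723
G0 X160.136 Y20.009
M3 S799
G1 X156.563 Y20.740 F871
G1 X150.259 Y47.894 F871
G1 X145.298 Y81.885 F871
G1 X145.750 Y103.124 F871
G0 X23.825 Y121.593
M3 S537
G1 X67.355 Y121.593 F1623
G1 X67.355 Y59.911 F1623
G1 X23.825 Y59.911 F1623
G1 X23.825 Y121.593 F1623
M5
G0 X0.000 Y0.000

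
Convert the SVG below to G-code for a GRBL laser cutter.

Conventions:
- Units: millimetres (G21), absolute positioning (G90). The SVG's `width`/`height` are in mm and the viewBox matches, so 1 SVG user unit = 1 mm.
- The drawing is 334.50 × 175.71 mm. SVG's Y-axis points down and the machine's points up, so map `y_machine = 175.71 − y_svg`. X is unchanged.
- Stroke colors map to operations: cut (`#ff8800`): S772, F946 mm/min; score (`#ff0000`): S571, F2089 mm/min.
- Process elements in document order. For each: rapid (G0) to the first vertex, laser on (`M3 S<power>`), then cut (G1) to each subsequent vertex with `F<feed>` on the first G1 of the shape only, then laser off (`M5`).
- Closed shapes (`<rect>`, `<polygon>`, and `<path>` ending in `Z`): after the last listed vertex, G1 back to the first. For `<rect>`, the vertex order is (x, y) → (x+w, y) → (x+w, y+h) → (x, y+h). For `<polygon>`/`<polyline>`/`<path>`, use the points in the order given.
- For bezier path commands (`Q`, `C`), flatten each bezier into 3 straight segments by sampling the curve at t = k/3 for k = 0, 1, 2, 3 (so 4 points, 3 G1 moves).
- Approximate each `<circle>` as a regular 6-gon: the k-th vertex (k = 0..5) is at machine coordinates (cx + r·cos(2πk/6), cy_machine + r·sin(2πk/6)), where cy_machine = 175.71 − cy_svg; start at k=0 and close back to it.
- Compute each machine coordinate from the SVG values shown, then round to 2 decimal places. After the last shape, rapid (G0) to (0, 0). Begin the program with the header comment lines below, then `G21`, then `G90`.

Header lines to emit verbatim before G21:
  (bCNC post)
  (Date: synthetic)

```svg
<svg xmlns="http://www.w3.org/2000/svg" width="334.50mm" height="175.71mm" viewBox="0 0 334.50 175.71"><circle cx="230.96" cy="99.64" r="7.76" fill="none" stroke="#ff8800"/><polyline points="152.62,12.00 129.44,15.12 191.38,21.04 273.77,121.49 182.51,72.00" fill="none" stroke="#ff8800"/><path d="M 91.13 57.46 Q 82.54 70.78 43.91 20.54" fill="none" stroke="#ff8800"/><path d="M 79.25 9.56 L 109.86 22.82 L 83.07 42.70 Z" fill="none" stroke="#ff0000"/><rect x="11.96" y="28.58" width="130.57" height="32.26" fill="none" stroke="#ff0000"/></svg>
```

(bCNC post)
(Date: synthetic)
G21
G90
G0 X238.72 Y76.07
M3 S772
G1 X234.84 Y82.79 F946
G1 X227.08 Y82.79
G1 X223.20 Y76.07
G1 X227.08 Y69.35
G1 X234.84 Y69.35
G1 X238.72 Y76.07
M5
G0 X152.62 Y163.71
M3 S772
G1 X129.44 Y160.59 F946
G1 X191.38 Y154.67
G1 X273.77 Y54.22
G1 X182.51 Y103.71
M5
G0 X91.13 Y118.25
M3 S772
G1 X82.07 Y116.43 F946
G1 X66.33 Y128.74
G1 X43.91 Y155.17
M5
G0 X79.25 Y166.15
M3 S571
G1 X109.86 Y152.89 F2089
G1 X83.07 Y133.01
G1 X79.25 Y166.15
M5
G0 X11.96 Y147.13
M3 S571
G1 X142.53 Y147.13 F2089
G1 X142.53 Y114.87
G1 X11.96 Y114.87
G1 X11.96 Y147.13
M5
G0 X0.00 Y0.00

Since the viewBox matches the mm dimensions, user units are millimetres directly. The only transform is the Y-flip y_m = 175.71 − y_svg.

Shape 1 is a circle drawn with `<circle>`. Its stroke #ff8800 means cut at S772, F946. After flipping Y the toolpath is (238.72,76.07) → (234.84,82.79) → (227.08,82.79) → (223.20,76.07) → (227.08,69.35) → (234.84,69.35) → (238.72,76.07), returning to the start.

Shape 2 is a open polyline drawn with `<polyline>`. Its stroke #ff8800 means cut at S772, F946. After flipping Y the toolpath is (152.62,163.71) → (129.44,160.59) → (191.38,154.67) → (273.77,54.22) → (182.51,103.71).

Shape 3 is a quadratic bezier drawn with `<path>`. Its stroke #ff8800 means cut at S772, F946. After flipping Y the toolpath is (91.13,118.25) → (82.07,116.43) → (66.33,128.74) → (43.91,155.17).

Shape 4 is a regular polygon drawn with `<path>`. Its stroke #ff0000 means score at S571, F2089. After flipping Y the toolpath is (79.25,166.15) → (109.86,152.89) → (83.07,133.01) → (79.25,166.15), returning to the start.

Shape 5 is a rectangle drawn with `<rect>`. Its stroke #ff0000 means score at S571, F2089. After flipping Y the toolpath is (11.96,147.13) → (142.53,147.13) → (142.53,114.87) → (11.96,114.87) → (11.96,147.13), returning to the start.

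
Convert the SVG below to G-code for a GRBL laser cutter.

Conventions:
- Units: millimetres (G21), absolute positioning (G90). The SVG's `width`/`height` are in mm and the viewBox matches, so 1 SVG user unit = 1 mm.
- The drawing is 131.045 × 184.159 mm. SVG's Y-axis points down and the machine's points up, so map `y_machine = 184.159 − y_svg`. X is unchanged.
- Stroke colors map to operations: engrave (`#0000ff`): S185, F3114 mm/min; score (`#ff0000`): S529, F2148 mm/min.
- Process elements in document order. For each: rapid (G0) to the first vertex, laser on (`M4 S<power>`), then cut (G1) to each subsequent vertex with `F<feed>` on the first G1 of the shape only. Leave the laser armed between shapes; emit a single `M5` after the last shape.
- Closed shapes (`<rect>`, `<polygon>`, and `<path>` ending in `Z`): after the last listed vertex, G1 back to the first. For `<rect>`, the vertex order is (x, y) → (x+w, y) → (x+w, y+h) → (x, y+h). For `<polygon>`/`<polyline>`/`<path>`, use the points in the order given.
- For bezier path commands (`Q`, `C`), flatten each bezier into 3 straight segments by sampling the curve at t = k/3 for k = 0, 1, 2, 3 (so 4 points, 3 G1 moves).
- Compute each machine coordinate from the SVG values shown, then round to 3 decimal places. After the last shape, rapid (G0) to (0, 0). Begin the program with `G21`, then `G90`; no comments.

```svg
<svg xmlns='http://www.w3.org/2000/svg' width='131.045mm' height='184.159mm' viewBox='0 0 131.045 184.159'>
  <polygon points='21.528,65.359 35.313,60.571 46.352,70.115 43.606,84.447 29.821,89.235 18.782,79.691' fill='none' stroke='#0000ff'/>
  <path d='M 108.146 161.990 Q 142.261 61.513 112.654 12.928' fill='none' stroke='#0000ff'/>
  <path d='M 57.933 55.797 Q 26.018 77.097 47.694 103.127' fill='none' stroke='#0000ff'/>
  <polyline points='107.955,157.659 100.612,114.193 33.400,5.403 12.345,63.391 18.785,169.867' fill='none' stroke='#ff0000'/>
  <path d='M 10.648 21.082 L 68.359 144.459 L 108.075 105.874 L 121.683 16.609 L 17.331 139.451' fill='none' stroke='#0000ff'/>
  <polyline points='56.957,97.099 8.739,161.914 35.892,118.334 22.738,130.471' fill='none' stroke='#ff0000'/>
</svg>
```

G21
G90
G0 X21.528 Y118.800
M4 S185
G1 X35.313 Y123.588 F3114
G1 X46.352 Y114.044
G1 X43.606 Y99.712
G1 X29.821 Y94.924
G1 X18.782 Y104.468
G1 X21.528 Y118.800
G0 X108.146 Y22.169
M4 S185
G1 X123.809 Y83.388 F3114
G1 X125.312 Y133.075
G1 X112.654 Y171.231
G0 X57.933 Y128.362
M4 S185
G1 X42.611 Y113.636 F3114
G1 X39.198 Y97.860
G1 X47.694 Y81.032
G0 X107.955 Y26.500
M4 S529
G1 X100.612 Y69.966 F2148
G1 X33.400 Y178.756
G1 X12.345 Y120.768
G1 X18.785 Y14.292
G0 X10.648 Y163.077
M4 S185
G1 X68.359 Y39.700 F3114
G1 X108.075 Y78.285
G1 X121.683 Y167.550
G1 X17.331 Y44.708
G0 X56.957 Y87.060
M4 S529
G1 X8.739 Y22.245 F2148
G1 X35.892 Y65.825
G1 X22.738 Y53.688
M5
G0 X0.000 Y0.000

viewBox `0 0 131.045 184.159` with mm width/height → 1 unit = 1 mm. Flip: y_m = 184.159 − y_svg.

**Shape 1** — `<polygon>` regular polygon, stroke `#0000ff` → engrave (S185, F3114). Machine vertices: (21.528,118.800) → (35.313,123.588) → (46.352,114.044) → (43.606,99.712) → (29.821,94.924) → (18.782,104.468) → (21.528,118.800). Closed: final G1 returns to the first vertex.

**Shape 2** — `<path>` quadratic bezier, stroke `#0000ff` → engrave (S185, F3114). Control points (SVG): P0=(108.146,161.990), P1=(142.261,61.513), P2=(112.654,12.928); sampled at t=k/3. Machine vertices: (108.146,22.169) → (123.809,83.388) → (125.312,133.075) → (112.654,171.231). Open path.

**Shape 3** — `<path>` quadratic bezier, stroke `#0000ff` → engrave (S185, F3114). Control points (SVG): P0=(57.933,55.797), P1=(26.018,77.097), P2=(47.694,103.127); sampled at t=k/3. Machine vertices: (57.933,128.362) → (42.611,113.636) → (39.198,97.860) → (47.694,81.032). Open path.

**Shape 4** — `<polyline>` open polyline, stroke `#ff0000` → score (S529, F2148). Machine vertices: (107.955,26.500) → (100.612,69.966) → (33.400,178.756) → (12.345,120.768) → (18.785,14.292). Open path.

**Shape 5** — `<path>` open polyline, stroke `#0000ff` → engrave (S185, F3114). Machine vertices: (10.648,163.077) → (68.359,39.700) → (108.075,78.285) → (121.683,167.550) → (17.331,44.708). Open path.

**Shape 6** — `<polyline>` open polyline, stroke `#ff0000` → score (S529, F2148). Machine vertices: (56.957,87.060) → (8.739,22.245) → (35.892,65.825) → (22.738,53.688). Open path.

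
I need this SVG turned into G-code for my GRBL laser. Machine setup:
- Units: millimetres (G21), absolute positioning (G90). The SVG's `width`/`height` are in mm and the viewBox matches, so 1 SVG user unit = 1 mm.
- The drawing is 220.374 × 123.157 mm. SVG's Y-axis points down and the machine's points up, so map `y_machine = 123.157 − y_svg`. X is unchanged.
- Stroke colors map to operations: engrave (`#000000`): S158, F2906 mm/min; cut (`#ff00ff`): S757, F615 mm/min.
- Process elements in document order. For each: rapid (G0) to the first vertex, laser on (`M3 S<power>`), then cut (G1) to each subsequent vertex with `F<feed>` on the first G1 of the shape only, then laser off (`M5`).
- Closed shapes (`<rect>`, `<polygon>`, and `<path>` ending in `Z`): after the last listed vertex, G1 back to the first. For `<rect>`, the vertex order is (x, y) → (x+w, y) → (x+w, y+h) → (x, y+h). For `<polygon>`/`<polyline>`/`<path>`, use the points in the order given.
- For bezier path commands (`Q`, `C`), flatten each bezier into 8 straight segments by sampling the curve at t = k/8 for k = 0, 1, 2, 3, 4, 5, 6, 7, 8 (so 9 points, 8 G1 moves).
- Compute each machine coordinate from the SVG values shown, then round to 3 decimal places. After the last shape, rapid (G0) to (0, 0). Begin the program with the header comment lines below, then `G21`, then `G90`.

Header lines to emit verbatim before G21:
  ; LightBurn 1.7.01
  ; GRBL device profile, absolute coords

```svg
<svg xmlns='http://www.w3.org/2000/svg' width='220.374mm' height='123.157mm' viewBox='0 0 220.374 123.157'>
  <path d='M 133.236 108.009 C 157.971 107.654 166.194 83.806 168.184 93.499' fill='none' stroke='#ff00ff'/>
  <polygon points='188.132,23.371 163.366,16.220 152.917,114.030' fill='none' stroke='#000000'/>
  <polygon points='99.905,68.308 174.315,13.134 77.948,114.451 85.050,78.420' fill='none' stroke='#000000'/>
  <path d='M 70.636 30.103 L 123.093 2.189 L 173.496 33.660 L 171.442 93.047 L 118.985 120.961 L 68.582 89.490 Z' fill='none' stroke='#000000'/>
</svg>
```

; LightBurn 1.7.01
; GRBL device profile, absolute coords
G21
G90
G0 X133.236 Y15.148
M3 S757
G1 X141.758 Y16.271 F615
G1 X148.852 Y18.928
G1 X154.639 Y22.451
G1 X159.239 Y26.171
G1 X162.774 Y29.420
G1 X165.362 Y31.530
G1 X167.126 Y31.832
G1 X168.184 Y29.658
M5
G0 X188.132 Y99.786
M3 S158
G1 X163.366 Y106.937 F2906
G1 X152.917 Y9.127
G1 X188.132 Y99.786
M5
G0 X99.905 Y54.849
M3 S158
G1 X174.315 Y110.023 F2906
G1 X77.948 Y8.706
G1 X85.050 Y44.737
G1 X99.905 Y54.849
M5
G0 X70.636 Y93.054
M3 S158
G1 X123.093 Y120.968 F2906
G1 X173.496 Y89.497
G1 X171.442 Y30.110
G1 X118.985 Y2.196
G1 X68.582 Y33.667
G1 X70.636 Y93.054
M5
G0 X0.000 Y0.000

Since the viewBox matches the mm dimensions, user units are millimetres directly. The only transform is the Y-flip y_m = 123.157 − y_svg.

Shape 1 is a cubic bezier drawn with `<path>`. Its stroke #ff00ff means cut at S757, F615. After flipping Y the toolpath is (133.236,15.148) → (141.758,16.271) → (148.852,18.928) → (154.639,22.451) → (159.239,26.171) → (162.774,29.420) → (165.362,31.530) → (167.126,31.832) → (168.184,29.658).

Shape 2 is a closed polygon drawn with `<polygon>`. Its stroke #000000 means engrave at S158, F2906. After flipping Y the toolpath is (188.132,99.786) → (163.366,106.937) → (152.917,9.127) → (188.132,99.786), returning to the start.

Shape 3 is a closed polygon drawn with `<polygon>`. Its stroke #000000 means engrave at S158, F2906. After flipping Y the toolpath is (99.905,54.849) → (174.315,110.023) → (77.948,8.706) → (85.050,44.737) → (99.905,54.849), returning to the start.

Shape 4 is a regular polygon drawn with `<path>`. Its stroke #000000 means engrave at S158, F2906. After flipping Y the toolpath is (70.636,93.054) → (123.093,120.968) → (173.496,89.497) → (171.442,30.110) → (118.985,2.196) → (68.582,33.667) → (70.636,93.054), returning to the start.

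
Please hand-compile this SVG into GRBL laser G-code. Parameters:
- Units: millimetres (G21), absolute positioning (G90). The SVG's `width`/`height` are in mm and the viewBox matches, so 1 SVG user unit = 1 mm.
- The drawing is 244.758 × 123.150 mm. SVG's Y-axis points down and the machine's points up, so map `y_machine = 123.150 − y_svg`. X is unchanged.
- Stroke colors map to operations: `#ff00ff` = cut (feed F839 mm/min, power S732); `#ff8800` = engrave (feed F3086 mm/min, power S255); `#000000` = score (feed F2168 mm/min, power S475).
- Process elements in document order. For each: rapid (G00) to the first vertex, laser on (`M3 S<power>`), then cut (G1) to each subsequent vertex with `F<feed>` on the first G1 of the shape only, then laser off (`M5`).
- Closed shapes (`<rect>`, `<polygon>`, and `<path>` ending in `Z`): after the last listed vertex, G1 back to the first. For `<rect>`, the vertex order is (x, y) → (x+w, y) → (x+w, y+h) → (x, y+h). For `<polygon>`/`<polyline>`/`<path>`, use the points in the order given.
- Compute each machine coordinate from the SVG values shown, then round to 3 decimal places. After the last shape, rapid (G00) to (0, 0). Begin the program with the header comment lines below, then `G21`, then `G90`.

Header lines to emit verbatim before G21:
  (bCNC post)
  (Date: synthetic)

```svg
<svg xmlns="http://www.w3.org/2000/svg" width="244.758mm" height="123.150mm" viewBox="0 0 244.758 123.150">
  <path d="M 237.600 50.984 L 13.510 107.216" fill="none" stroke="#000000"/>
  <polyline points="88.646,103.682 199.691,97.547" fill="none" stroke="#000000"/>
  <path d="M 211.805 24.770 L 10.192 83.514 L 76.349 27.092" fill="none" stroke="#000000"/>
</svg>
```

(bCNC post)
(Date: synthetic)
G21
G90
G00 X237.600 Y72.166
M3 S475
G1 X13.510 Y15.934 F2168
M5
G00 X88.646 Y19.468
M3 S475
G1 X199.691 Y25.603 F2168
M5
G00 X211.805 Y98.380
M3 S475
G1 X10.192 Y39.636 F2168
G1 X76.349 Y96.058
M5
G00 X0.000 Y0.000

1 u = 1 mm; y_m = 123.150 − y.

[1] `<path>` line segment, #000000→score S475 F2168: (237.600,72.166) → (13.510,15.934)

[2] `<polyline>` line segment, #000000→score S475 F2168: (88.646,19.468) → (199.691,25.603)

[3] `<path>` open polyline, #000000→score S475 F2168: (211.805,98.380) → (10.192,39.636) → (76.349,96.058)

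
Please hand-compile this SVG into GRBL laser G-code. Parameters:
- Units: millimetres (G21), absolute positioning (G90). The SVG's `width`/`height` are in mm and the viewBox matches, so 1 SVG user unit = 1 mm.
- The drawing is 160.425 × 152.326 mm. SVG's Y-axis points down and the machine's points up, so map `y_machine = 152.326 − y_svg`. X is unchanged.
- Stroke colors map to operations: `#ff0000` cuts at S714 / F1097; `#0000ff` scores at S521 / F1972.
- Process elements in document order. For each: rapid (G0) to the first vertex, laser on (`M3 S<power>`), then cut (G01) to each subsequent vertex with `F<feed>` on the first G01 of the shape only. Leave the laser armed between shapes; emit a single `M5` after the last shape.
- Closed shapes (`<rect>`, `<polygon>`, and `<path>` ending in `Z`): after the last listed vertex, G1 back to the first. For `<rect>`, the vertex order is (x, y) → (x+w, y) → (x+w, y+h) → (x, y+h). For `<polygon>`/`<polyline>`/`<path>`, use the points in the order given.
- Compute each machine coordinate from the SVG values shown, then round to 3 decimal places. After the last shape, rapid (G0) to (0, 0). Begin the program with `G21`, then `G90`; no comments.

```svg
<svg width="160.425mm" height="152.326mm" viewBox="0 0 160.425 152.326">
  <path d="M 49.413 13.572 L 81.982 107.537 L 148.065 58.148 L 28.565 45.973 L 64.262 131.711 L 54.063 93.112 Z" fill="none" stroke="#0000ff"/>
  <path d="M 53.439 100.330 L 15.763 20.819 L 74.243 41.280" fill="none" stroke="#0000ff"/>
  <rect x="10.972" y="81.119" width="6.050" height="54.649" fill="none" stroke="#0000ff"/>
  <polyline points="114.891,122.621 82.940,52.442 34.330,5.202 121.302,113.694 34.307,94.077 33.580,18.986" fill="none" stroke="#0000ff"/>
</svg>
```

G21
G90
G0 X49.413 Y138.754
M3 S521
G01 X81.982 Y44.789 F1972
G01 X148.065 Y94.178
G01 X28.565 Y106.353
G01 X64.262 Y20.615
G01 X54.063 Y59.214
G01 X49.413 Y138.754
G0 X53.439 Y51.996
M3 S521
G01 X15.763 Y131.507 F1972
G01 X74.243 Y111.046
G0 X10.972 Y71.207
M3 S521
G01 X17.022 Y71.207 F1972
G01 X17.022 Y16.558
G01 X10.972 Y16.558
G01 X10.972 Y71.207
G0 X114.891 Y29.705
M3 S521
G01 X82.940 Y99.884 F1972
G01 X34.330 Y147.124
G01 X121.302 Y38.632
G01 X34.307 Y58.249
G01 X33.580 Y133.340
M5
G0 X0.000 Y0.000

Since the viewBox matches the mm dimensions, user units are millimetres directly. The only transform is the Y-flip y_m = 152.326 − y_svg.

Shape 1 is a closed polygon drawn with `<path>`. Its stroke #0000ff means score at S521, F1972. After flipping Y the toolpath is (49.413,138.754) → (81.982,44.789) → (148.065,94.178) → (28.565,106.353) → (64.262,20.615) → (54.063,59.214) → (49.413,138.754), returning to the start.

Shape 2 is a open polyline drawn with `<path>`. Its stroke #0000ff means score at S521, F1972. After flipping Y the toolpath is (53.439,51.996) → (15.763,131.507) → (74.243,111.046).

Shape 3 is a rectangle drawn with `<rect>`. Its stroke #0000ff means score at S521, F1972. After flipping Y the toolpath is (10.972,71.207) → (17.022,71.207) → (17.022,16.558) → (10.972,16.558) → (10.972,71.207), returning to the start.

Shape 4 is a open polyline drawn with `<polyline>`. Its stroke #0000ff means score at S521, F1972. After flipping Y the toolpath is (114.891,29.705) → (82.940,99.884) → (34.330,147.124) → (121.302,38.632) → (34.307,58.249) → (33.580,133.340).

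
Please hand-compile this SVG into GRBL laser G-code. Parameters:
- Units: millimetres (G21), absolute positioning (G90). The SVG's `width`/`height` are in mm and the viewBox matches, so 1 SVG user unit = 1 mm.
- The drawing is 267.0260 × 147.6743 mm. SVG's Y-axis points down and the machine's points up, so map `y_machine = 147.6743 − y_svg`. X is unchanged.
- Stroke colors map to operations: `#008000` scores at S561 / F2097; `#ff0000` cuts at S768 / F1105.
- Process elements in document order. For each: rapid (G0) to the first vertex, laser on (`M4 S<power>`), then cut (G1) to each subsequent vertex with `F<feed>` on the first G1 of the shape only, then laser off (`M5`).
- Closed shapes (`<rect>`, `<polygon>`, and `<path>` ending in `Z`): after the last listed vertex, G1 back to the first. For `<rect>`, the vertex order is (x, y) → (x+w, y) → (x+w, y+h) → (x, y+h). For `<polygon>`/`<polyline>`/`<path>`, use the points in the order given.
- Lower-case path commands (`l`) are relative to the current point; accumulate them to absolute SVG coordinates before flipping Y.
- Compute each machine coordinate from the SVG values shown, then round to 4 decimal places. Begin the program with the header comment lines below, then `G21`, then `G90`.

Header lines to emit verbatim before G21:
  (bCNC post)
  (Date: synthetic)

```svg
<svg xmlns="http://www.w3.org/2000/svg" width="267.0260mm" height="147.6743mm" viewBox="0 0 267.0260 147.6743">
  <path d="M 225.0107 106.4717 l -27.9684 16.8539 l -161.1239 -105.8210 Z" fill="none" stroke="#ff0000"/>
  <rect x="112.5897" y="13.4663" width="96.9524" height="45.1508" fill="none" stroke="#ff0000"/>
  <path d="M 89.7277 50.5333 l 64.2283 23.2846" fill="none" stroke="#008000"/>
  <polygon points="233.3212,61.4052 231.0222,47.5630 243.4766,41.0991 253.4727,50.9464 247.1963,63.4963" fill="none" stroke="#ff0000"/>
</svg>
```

1 u = 1 mm; y_m = 147.6743 − y.

[1] `<path>` closed polygon, #ff0000→cut S768 F1105: (225.0107,41.2026) → (197.0423,24.3487) → (35.9184,130.1697) → (225.0107,41.2026) (closed)

[2] `<rect>` rectangle, #ff0000→cut S768 F1105: (112.5897,134.2080) → (209.5421,134.2080) → (209.5421,89.0572) → (112.5897,89.0572) → (112.5897,134.2080) (closed)

[3] `<path>` line segment, #008000→score S561 F2097: (89.7277,97.1410) → (153.9560,73.8564)

[4] `<polygon>` regular polygon, #ff0000→cut S768 F1105: (233.3212,86.2691) → (231.0222,100.1113) → (243.4766,106.5752) → (253.4727,96.7279) → (247.1963,84.1780) → (233.3212,86.2691) (closed)

(bCNC post)
(Date: synthetic)
G21
G90
G0 X225.0107 Y41.2026
M4 S768
G1 X197.0423 Y24.3487 F1105
G1 X35.9184 Y130.1697
G1 X225.0107 Y41.2026
M5
G0 X112.5897 Y134.2080
M4 S768
G1 X209.5421 Y134.2080 F1105
G1 X209.5421 Y89.0572
G1 X112.5897 Y89.0572
G1 X112.5897 Y134.2080
M5
G0 X89.7277 Y97.1410
M4 S561
G1 X153.9560 Y73.8564 F2097
M5
G0 X233.3212 Y86.2691
M4 S768
G1 X231.0222 Y100.1113 F1105
G1 X243.4766 Y106.5752
G1 X253.4727 Y96.7279
G1 X247.1963 Y84.1780
G1 X233.3212 Y86.2691
M5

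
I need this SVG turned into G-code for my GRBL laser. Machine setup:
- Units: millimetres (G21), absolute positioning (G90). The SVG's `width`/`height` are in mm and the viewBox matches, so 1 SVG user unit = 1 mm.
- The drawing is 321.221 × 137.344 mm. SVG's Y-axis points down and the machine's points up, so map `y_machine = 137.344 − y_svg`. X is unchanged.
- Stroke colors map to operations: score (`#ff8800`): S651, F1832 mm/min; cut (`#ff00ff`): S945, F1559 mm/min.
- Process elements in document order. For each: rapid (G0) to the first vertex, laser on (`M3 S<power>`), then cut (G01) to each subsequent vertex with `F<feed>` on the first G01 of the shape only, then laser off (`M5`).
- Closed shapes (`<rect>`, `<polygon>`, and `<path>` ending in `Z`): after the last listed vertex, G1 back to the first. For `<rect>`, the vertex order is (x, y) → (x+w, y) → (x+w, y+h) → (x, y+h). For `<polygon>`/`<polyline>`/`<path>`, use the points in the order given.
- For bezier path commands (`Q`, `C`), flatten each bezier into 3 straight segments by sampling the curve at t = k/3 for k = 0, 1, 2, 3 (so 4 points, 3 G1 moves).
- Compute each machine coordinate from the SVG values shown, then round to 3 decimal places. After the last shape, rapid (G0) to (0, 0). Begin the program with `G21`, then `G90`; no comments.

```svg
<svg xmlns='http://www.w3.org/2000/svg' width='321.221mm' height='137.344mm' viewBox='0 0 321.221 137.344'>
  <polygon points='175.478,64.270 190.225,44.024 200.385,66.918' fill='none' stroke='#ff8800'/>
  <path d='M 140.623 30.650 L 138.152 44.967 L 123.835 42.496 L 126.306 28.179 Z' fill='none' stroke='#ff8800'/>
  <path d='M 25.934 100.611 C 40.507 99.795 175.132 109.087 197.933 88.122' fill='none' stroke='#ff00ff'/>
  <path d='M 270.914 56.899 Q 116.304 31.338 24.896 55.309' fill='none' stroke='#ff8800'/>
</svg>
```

G21
G90
G0 X175.478 Y73.074
M3 S651
G01 X190.225 Y93.320 F1832
G01 X200.385 Y70.426
G01 X175.478 Y73.074
M5
G0 X140.623 Y106.694
M3 S651
G01 X138.152 Y92.377 F1832
G01 X123.835 Y94.848
G01 X126.306 Y109.165
G01 X140.623 Y106.694
M5
G0 X25.934 Y36.733
M3 S945
G01 X71.936 Y35.675 F1559
G01 X146.445 Y36.848
G01 X197.933 Y49.222
M5
G0 X270.914 Y80.445
M3 S651
G01 X174.863 Y91.982 F1832
G01 X92.857 Y92.512
G01 X24.896 Y82.035
M5
G0 X0.000 Y0.000

Since the viewBox matches the mm dimensions, user units are millimetres directly. The only transform is the Y-flip y_m = 137.344 − y_svg.

Shape 1 is a regular polygon drawn with `<polygon>`. Its stroke #ff8800 means score at S651, F1832. After flipping Y the toolpath is (175.478,73.074) → (190.225,93.320) → (200.385,70.426) → (175.478,73.074), returning to the start.

Shape 2 is a regular polygon drawn with `<path>`. Its stroke #ff8800 means score at S651, F1832. After flipping Y the toolpath is (140.623,106.694) → (138.152,92.377) → (123.835,94.848) → (126.306,109.165) → (140.623,106.694), returning to the start.

Shape 3 is a cubic bezier drawn with `<path>`. Its stroke #ff00ff means cut at S945, F1559. After flipping Y the toolpath is (25.934,36.733) → (71.936,35.675) → (146.445,36.848) → (197.933,49.222).

Shape 4 is a quadratic bezier drawn with `<path>`. Its stroke #ff8800 means score at S651, F1832. After flipping Y the toolpath is (270.914,80.445) → (174.863,91.982) → (92.857,92.512) → (24.896,82.035).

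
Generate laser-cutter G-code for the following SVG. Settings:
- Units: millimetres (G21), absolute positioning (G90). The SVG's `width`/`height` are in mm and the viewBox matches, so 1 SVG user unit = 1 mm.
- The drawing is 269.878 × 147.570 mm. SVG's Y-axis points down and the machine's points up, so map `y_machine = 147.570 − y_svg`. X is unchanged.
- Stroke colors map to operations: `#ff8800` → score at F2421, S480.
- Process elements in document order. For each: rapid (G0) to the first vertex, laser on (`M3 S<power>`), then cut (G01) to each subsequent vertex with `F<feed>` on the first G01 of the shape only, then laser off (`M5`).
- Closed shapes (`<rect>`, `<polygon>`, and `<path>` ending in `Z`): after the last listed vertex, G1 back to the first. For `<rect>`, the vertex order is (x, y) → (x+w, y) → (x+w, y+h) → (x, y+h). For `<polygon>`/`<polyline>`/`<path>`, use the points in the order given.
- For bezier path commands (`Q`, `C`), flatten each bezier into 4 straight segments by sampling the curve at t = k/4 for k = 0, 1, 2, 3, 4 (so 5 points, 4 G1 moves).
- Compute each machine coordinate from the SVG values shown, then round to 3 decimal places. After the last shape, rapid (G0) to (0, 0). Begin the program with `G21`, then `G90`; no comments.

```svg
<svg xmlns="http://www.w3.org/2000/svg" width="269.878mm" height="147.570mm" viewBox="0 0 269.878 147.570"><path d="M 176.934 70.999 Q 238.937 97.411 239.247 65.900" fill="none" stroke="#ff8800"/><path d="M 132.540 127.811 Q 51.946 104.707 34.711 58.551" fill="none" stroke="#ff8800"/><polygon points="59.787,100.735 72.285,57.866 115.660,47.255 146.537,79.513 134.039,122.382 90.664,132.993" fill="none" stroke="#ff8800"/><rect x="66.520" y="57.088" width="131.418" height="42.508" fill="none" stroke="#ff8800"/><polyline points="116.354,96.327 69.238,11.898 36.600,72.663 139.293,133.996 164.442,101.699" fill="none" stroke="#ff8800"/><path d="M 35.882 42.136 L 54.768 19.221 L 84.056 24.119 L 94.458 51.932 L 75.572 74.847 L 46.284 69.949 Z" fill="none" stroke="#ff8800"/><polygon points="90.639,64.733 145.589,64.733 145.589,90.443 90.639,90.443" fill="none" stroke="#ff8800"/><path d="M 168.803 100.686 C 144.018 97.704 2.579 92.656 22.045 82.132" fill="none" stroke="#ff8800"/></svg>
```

G21
G90
G0 X176.934 Y76.571
M3 S480
G01 X204.080 Y66.985 F2421
G01 X223.514 Y64.640
G01 X235.236 Y69.535
G01 X239.247 Y81.670
M5
G0 X132.540 Y19.759
M3 S480
G01 X96.203 Y32.752 F2421
G01 X67.786 Y48.626
G01 X47.288 Y67.382
G01 X34.711 Y89.019
M5
G0 X59.787 Y46.835
M3 S480
G01 X72.285 Y89.704 F2421
G01 X115.660 Y100.315
G01 X146.537 Y68.057
G01 X134.039 Y25.188
G01 X90.664 Y14.577
G01 X59.787 Y46.835
M5
G0 X66.520 Y90.482
M3 S480
G01 X197.938 Y90.482 F2421
G01 X197.938 Y47.974
G01 X66.520 Y47.974
G01 X66.520 Y90.482
M5
G0 X116.354 Y51.243
M3 S480
G01 X69.238 Y135.672 F2421
G01 X36.600 Y74.907
G01 X139.293 Y13.574
G01 X164.442 Y45.871
M5
G0 X35.882 Y105.434
M3 S480
G01 X54.768 Y128.349 F2421
G01 X84.056 Y123.451
G01 X94.458 Y95.638
G01 X75.572 Y72.723
G01 X46.284 Y77.621
G01 X35.882 Y105.434
M5
G0 X90.639 Y82.837
M3 S480
G01 X145.589 Y82.837 F2421
G01 X145.589 Y57.127
G01 X90.639 Y57.127
G01 X90.639 Y82.837
M5
G0 X168.803 Y46.884
M3 S480
G01 X132.678 Y49.561 F2421
G01 X78.830 Y53.333
G01 X33.278 Y58.518
G01 X22.045 Y65.438
M5
G0 X0.000 Y0.000

1 u = 1 mm; y_m = 147.570 − y.

[1] `<path>` quadratic bezier, #ff8800→score S480 F2421: (176.934,76.571) → (204.080,66.985) → (223.514,64.640) → (235.236,69.535) → (239.247,81.670)

[2] `<path>` quadratic bezier, #ff8800→score S480 F2421: (132.540,19.759) → (96.203,32.752) → (67.786,48.626) → (47.288,67.382) → (34.711,89.019)

[3] `<polygon>` regular polygon, #ff8800→score S480 F2421: (59.787,46.835) → (72.285,89.704) → (115.660,100.315) → (146.537,68.057) → (134.039,25.188) → (90.664,14.577) → (59.787,46.835) (closed)

[4] `<rect>` rectangle, #ff8800→score S480 F2421: (66.520,90.482) → (197.938,90.482) → (197.938,47.974) → (66.520,47.974) → (66.520,90.482) (closed)

[5] `<polyline>` open polyline, #ff8800→score S480 F2421: (116.354,51.243) → (69.238,135.672) → (36.600,74.907) → (139.293,13.574) → (164.442,45.871)

[6] `<path>` regular polygon, #ff8800→score S480 F2421: (35.882,105.434) → (54.768,128.349) → (84.056,123.451) → (94.458,95.638) → (75.572,72.723) → (46.284,77.621) → (35.882,105.434) (closed)

[7] `<polygon>` rectangle, #ff8800→score S480 F2421: (90.639,82.837) → (145.589,82.837) → (145.589,57.127) → (90.639,57.127) → (90.639,82.837) (closed)

[8] `<path>` cubic bezier, #ff8800→score S480 F2421: (168.803,46.884) → (132.678,49.561) → (78.830,53.333) → (33.278,58.518) → (22.045,65.438)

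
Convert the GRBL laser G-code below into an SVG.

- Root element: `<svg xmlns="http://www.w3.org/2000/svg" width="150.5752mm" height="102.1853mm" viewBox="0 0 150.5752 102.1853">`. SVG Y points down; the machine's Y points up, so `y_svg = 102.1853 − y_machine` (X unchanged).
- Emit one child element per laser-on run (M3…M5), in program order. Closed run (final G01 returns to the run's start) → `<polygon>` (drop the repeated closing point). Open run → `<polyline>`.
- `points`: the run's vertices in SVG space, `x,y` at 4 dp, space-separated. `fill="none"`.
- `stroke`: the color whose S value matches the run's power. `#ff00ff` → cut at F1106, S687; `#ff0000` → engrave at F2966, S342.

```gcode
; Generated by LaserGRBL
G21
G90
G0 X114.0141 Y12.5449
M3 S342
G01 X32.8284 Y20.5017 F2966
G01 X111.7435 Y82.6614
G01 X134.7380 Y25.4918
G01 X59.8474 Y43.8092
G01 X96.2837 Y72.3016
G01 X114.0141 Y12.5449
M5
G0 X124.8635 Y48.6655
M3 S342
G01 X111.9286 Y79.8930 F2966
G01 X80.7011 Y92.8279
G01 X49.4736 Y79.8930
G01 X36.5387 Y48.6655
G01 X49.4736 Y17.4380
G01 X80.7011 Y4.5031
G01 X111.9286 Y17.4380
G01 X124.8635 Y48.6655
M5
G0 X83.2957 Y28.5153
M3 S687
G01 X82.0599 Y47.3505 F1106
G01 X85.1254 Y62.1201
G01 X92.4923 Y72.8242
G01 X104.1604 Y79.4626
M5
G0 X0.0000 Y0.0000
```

Machine Y-up, SVG Y-down with viewBox height 102.1853, so y_svg = 102.1853 − y_machine; X carries over.

Run 1: the run's S342 means `#ff0000` (engrave). The run returns to its start, so emit a `<polygon>` with points (Y-flipped): 114.0141,89.6404 32.8284,81.6836 111.7435,19.5239 134.7380,76.6935 59.8474,58.3761 96.2837,29.8837.

Run 2: S342 ⇒ engrave layer `#ff0000`. The run returns to its start, so emit a `<polygon>` with points (Y-flipped): 124.8635,53.5198 111.9286,22.2923 80.7011,9.3574 49.4736,22.2923 36.5387,53.5198 49.4736,84.7473 80.7011,97.6822 111.9286,84.7473.

Run 3: S687 ⇒ cut layer `#ff00ff`. The run is open, so emit a `<polyline>` with points (Y-flipped): 83.2957,73.6700 82.0599,54.8348 85.1254,40.0652 92.4923,29.3611 104.1604,22.7227.

<svg xmlns="http://www.w3.org/2000/svg" width="150.5752mm" height="102.1853mm" viewBox="0 0 150.5752 102.1853">
  <polygon points="114.0141,89.6404 32.8284,81.6836 111.7435,19.5239 134.7380,76.6935 59.8474,58.3761 96.2837,29.8837" fill="none" stroke="#ff0000"/>
  <polygon points="124.8635,53.5198 111.9286,22.2923 80.7011,9.3574 49.4736,22.2923 36.5387,53.5198 49.4736,84.7473 80.7011,97.6822 111.9286,84.7473" fill="none" stroke="#ff0000"/>
  <polyline points="83.2957,73.6700 82.0599,54.8348 85.1254,40.0652 92.4923,29.3611 104.1604,22.7227" fill="none" stroke="#ff00ff"/>
</svg>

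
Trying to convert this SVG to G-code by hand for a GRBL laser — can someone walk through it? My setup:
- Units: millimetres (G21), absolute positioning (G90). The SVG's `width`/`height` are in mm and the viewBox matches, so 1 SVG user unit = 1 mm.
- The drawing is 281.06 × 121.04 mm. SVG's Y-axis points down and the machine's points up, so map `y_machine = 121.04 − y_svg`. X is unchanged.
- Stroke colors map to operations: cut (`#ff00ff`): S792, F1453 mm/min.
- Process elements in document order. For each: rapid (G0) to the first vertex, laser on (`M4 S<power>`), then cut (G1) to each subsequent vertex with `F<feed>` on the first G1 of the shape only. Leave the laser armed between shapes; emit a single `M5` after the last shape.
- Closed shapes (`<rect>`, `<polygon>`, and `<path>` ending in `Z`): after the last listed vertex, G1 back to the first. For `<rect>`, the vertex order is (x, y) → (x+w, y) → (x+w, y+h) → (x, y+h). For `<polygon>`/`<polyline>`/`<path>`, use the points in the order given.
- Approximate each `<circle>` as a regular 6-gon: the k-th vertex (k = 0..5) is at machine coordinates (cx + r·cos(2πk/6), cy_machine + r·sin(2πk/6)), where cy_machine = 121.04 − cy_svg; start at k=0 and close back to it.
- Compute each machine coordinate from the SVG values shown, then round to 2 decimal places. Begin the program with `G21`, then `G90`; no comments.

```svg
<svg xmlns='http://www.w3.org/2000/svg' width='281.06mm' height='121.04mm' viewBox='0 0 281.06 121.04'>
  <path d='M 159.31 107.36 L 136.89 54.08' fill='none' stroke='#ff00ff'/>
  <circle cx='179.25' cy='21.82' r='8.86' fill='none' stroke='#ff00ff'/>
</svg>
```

G21
G90
G0 X159.31 Y13.68
M4 S792
G1 X136.89 Y66.96 F1453
G0 X188.11 Y99.22
M4 S792
G1 X183.68 Y106.89 F1453
G1 X174.82 Y106.89
G1 X170.39 Y99.22
G1 X174.82 Y91.55
G1 X183.68 Y91.55
G1 X188.11 Y99.22
M5

Since the viewBox matches the mm dimensions, user units are millimetres directly. The only transform is the Y-flip y_m = 121.04 − y_svg.

Shape 1 is a line segment drawn with `<path>`. Its stroke #ff00ff means cut at S792, F1453. After flipping Y the toolpath is (159.31,13.68) → (136.89,66.96).

Shape 2 is a circle drawn with `<circle>`. Its stroke #ff00ff means cut at S792, F1453. After flipping Y the toolpath is (188.11,99.22) → (183.68,106.89) → (174.82,106.89) → (170.39,99.22) → (174.82,91.55) → (183.68,91.55) → (188.11,99.22), returning to the start.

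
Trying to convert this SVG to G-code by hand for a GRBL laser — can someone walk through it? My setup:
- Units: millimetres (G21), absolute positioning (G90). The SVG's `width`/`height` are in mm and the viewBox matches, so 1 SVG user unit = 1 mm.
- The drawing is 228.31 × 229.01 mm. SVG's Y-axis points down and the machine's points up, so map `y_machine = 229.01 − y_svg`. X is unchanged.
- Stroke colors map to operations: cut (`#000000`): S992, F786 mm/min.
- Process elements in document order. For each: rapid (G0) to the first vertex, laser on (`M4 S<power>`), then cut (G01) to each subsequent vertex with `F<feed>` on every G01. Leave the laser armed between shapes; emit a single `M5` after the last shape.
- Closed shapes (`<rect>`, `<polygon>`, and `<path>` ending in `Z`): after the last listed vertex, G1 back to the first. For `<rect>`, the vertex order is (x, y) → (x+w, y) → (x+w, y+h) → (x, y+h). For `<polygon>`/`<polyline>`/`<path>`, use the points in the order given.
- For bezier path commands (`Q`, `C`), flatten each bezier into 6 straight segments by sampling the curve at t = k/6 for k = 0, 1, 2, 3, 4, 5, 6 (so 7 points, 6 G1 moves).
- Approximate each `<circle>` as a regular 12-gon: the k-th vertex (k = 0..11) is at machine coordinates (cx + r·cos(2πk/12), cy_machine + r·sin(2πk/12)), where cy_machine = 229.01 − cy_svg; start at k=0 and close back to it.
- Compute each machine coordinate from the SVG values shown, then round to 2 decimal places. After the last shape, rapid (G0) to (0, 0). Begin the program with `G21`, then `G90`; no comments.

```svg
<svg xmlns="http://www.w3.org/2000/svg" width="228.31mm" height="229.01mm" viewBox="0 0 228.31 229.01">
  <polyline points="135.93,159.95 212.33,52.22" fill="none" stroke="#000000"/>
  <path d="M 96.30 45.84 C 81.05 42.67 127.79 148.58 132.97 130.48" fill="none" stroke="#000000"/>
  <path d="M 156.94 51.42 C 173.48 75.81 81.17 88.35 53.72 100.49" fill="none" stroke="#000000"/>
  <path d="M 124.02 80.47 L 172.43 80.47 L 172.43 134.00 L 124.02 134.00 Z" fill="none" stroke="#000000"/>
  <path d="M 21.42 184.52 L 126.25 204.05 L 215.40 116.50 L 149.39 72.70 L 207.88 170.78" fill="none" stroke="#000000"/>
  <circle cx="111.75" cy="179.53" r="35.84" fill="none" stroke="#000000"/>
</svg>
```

G21
G90
G0 X135.93 Y69.06
M4 S992
G01 X212.33 Y176.79 F786
G0 X96.30 Y183.17
M4 S992
G01 X93.36 Y176.74 F786
G01 X97.88 Y158.61 F786
G01 X106.97 Y135.25 F786
G01 X117.77 Y113.13 F786
G01 X127.40 Y98.74 F786
G01 X132.97 Y98.53 F786
G0 X156.94 Y177.59
M4 S992
G01 X156.94 Y166.33 F786
G01 X143.63 Y156.73 F786
G01 X121.83 Y148.46 F786
G01 X96.36 Y141.22 F786
G01 X72.05 Y134.68 F786
G01 X53.72 Y128.52 F786
G0 X124.02 Y148.54
M4 S992
G01 X172.43 Y148.54 F786
G01 X172.43 Y95.01 F786
G01 X124.02 Y95.01 F786
G01 X124.02 Y148.54 F786
G0 X21.42 Y44.49
M4 S992
G01 X126.25 Y24.96 F786
G01 X215.40 Y112.51 F786
G01 X149.39 Y156.31 F786
G01 X207.88 Y58.23 F786
G0 X147.59 Y49.48
M4 S992
G01 X142.79 Y67.40 F786
G01 X129.67 Y80.52 F786
G01 X111.75 Y85.32 F786
G01 X93.83 Y80.52 F786
G01 X80.71 Y67.40 F786
G01 X75.91 Y49.48 F786
G01 X80.71 Y31.56 F786
G01 X93.83 Y18.44 F786
G01 X111.75 Y13.64 F786
G01 X129.67 Y18.44 F786
G01 X142.79 Y31.56 F786
G01 X147.59 Y49.48 F786
M5
G0 X0.00 Y0.00

viewBox `0 0 228.31 229.01` with mm width/height → 1 unit = 1 mm. Flip: y_m = 229.01 − y_svg.

**Shape 1** — `<polyline>` line segment, stroke `#000000` → cut (S992, F786). Machine vertices: (135.93,69.06) → (212.33,176.79). Open path.

**Shape 2** — `<path>` cubic bezier, stroke `#000000` → cut (S992, F786). Control points (SVG): P0=(96.30,45.84), P1=(81.05,42.67), P2=(127.79,148.58), P3=(132.97,130.48); sampled at t=k/6. Machine vertices: (96.30,183.17) → (93.36,176.74) → (97.88,158.61) → (106.97,135.25) → (117.77,113.13) → (127.40,98.74) → (132.97,98.53). Open path.

**Shape 3** — `<path>` cubic bezier, stroke `#000000` → cut (S992, F786). Control points (SVG): P0=(156.94,51.42), P1=(173.48,75.81), P2=(81.17,88.35), P3=(53.72,100.49); sampled at t=k/6. Machine vertices: (156.94,177.59) → (156.94,166.33) → (143.63,156.73) → (121.83,148.46) → (96.36,141.22) → (72.05,134.68) → (53.72,128.52). Open path.

**Shape 4** — `<path>` rectangle, stroke `#000000` → cut (S992, F786). Machine vertices: (124.02,148.54) → (172.43,148.54) → (172.43,95.01) → (124.02,95.01) → (124.02,148.54). Closed: final G1 returns to the first vertex.

**Shape 5** — `<path>` open polyline, stroke `#000000` → cut (S992, F786). Machine vertices: (21.42,44.49) → (126.25,24.96) → (215.40,112.51) → (149.39,156.31) → (207.88,58.23). Open path.

**Shape 6** — `<circle>` circle, stroke `#000000` → cut (S992, F786). Machine vertices: (147.59,49.48) → (142.79,67.40) → (129.67,80.52) → (111.75,85.32) → (93.83,80.52) → (80.71,67.40) → (75.91,49.48) → (80.71,31.56) → (93.83,18.44) → (111.75,13.64) → (129.67,18.44) → (142.79,31.56) → (147.59,49.48). Closed: final G1 returns to the first vertex.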